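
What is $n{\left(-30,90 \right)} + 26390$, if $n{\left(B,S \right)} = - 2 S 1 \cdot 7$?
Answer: $25130$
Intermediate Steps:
$n{\left(B,S \right)} = - 14 S$ ($n{\left(B,S \right)} = - 2 S 7 = - 14 S$)
$n{\left(-30,90 \right)} + 26390 = \left(-14\right) 90 + 26390 = -1260 + 26390 = 25130$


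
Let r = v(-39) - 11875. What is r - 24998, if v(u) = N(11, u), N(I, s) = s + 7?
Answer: -36905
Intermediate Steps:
N(I, s) = 7 + s
v(u) = 7 + u
r = -11907 (r = (7 - 39) - 11875 = -32 - 11875 = -11907)
r - 24998 = -11907 - 24998 = -36905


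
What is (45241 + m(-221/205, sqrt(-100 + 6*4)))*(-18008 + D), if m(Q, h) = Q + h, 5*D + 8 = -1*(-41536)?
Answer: -449909214208/1025 - 97024*I*sqrt(19)/5 ≈ -4.3894e+8 - 84584.0*I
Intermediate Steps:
D = 41528/5 (D = -8/5 + (-1*(-41536))/5 = -8/5 + (1/5)*41536 = -8/5 + 41536/5 = 41528/5 ≈ 8305.6)
(45241 + m(-221/205, sqrt(-100 + 6*4)))*(-18008 + D) = (45241 + (-221/205 + sqrt(-100 + 6*4)))*(-18008 + 41528/5) = (45241 + (-221*1/205 + sqrt(-100 + 24)))*(-48512/5) = (45241 + (-221/205 + sqrt(-76)))*(-48512/5) = (45241 + (-221/205 + 2*I*sqrt(19)))*(-48512/5) = (9274184/205 + 2*I*sqrt(19))*(-48512/5) = -449909214208/1025 - 97024*I*sqrt(19)/5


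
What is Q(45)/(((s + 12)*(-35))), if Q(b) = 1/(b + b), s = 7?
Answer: -1/59850 ≈ -1.6708e-5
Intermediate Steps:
Q(b) = 1/(2*b)
Q(45)/(((s + 12)*(-35))) = ((½)/45)/(((7 + 12)*(-35))) = ((½)*(1/45))/((19*(-35))) = (1/90)/(-665) = (1/90)*(-1/665) = -1/59850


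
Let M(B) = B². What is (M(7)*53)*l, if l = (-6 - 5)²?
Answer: 314237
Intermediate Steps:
l = 121 (l = (-11)² = 121)
(M(7)*53)*l = (7²*53)*121 = (49*53)*121 = 2597*121 = 314237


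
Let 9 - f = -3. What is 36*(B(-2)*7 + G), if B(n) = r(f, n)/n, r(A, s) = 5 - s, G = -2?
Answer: -954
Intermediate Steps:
f = 12 (f = 9 - 1*(-3) = 9 + 3 = 12)
B(n) = (5 - n)/n
36*(B(-2)*7 + G) = 36*(((5 - 1*(-2))/(-2))*7 - 2) = 36*(-(5 + 2)/2*7 - 2) = 36*(-½*7*7 - 2) = 36*(-7/2*7 - 2) = 36*(-49/2 - 2) = 36*(-53/2) = -954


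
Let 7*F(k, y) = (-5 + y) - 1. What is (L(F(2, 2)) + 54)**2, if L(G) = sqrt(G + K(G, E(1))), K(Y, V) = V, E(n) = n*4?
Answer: 20436/7 + 216*sqrt(42)/7 ≈ 3119.4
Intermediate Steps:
E(n) = 4*n
F(k, y) = -6/7 + y/7 (F(k, y) = ((-5 + y) - 1)/7 = (-6 + y)/7 = -6/7 + y/7)
L(G) = sqrt(4 + G) (L(G) = sqrt(G + 4*1) = sqrt(G + 4) = sqrt(4 + G))
(L(F(2, 2)) + 54)**2 = (sqrt(4 + (-6/7 + (1/7)*2)) + 54)**2 = (sqrt(4 + (-6/7 + 2/7)) + 54)**2 = (sqrt(4 - 4/7) + 54)**2 = (sqrt(24/7) + 54)**2 = (2*sqrt(42)/7 + 54)**2 = (54 + 2*sqrt(42)/7)**2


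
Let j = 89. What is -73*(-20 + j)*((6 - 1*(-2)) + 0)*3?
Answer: -120888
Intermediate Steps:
-73*(-20 + j)*((6 - 1*(-2)) + 0)*3 = -73*(-20 + 89)*((6 - 1*(-2)) + 0)*3 = -5037*((6 + 2) + 0)*3 = -5037*(8 + 0)*3 = -5037*8*3 = -5037*24 = -73*1656 = -120888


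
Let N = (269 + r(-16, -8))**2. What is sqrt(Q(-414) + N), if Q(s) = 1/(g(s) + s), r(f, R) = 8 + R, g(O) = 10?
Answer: sqrt(2952618143)/202 ≈ 269.00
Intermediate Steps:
Q(s) = 1/(10 + s)
N = 72361 (N = (269 + (8 - 8))**2 = (269 + 0)**2 = 269**2 = 72361)
sqrt(Q(-414) + N) = sqrt(1/(10 - 414) + 72361) = sqrt(1/(-404) + 72361) = sqrt(-1/404 + 72361) = sqrt(29233843/404) = sqrt(2952618143)/202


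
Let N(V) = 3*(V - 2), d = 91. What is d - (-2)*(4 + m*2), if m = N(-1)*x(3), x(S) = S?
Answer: -9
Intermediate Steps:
N(V) = -6 + 3*V (N(V) = 3*(-2 + V) = -6 + 3*V)
m = -27 (m = (-6 + 3*(-1))*3 = (-6 - 3)*3 = -9*3 = -27)
d - (-2)*(4 + m*2) = 91 - (-2)*(4 - 27*2) = 91 - (-2)*(4 - 54) = 91 - (-2)*(-50) = 91 - 2*50 = 91 - 100 = -9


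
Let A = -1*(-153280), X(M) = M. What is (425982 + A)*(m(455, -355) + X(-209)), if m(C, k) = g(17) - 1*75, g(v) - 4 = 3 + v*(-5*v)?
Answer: -997489164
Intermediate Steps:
g(v) = 7 - 5*v**2 (g(v) = 4 + (3 + v*(-5*v)) = 4 + (3 - 5*v**2) = 7 - 5*v**2)
m(C, k) = -1513 (m(C, k) = (7 - 5*17**2) - 1*75 = (7 - 5*289) - 75 = (7 - 1445) - 75 = -1438 - 75 = -1513)
A = 153280
(425982 + A)*(m(455, -355) + X(-209)) = (425982 + 153280)*(-1513 - 209) = 579262*(-1722) = -997489164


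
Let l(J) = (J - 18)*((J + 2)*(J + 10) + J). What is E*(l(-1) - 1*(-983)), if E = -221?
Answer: -183651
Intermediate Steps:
l(J) = (-18 + J)*(J + (2 + J)*(10 + J)) (l(J) = (-18 + J)*((2 + J)*(10 + J) + J) = (-18 + J)*(J + (2 + J)*(10 + J)))
E*(l(-1) - 1*(-983)) = -221*((-360 + (-1)³ - 214*(-1) - 5*(-1)²) - 1*(-983)) = -221*((-360 - 1 + 214 - 5*1) + 983) = -221*((-360 - 1 + 214 - 5) + 983) = -221*(-152 + 983) = -221*831 = -183651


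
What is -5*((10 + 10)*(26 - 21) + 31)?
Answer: -655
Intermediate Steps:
-5*((10 + 10)*(26 - 21) + 31) = -5*(20*5 + 31) = -5*(100 + 31) = -5*131 = -655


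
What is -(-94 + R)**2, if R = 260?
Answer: -27556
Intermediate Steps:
-(-94 + R)**2 = -(-94 + 260)**2 = -1*166**2 = -1*27556 = -27556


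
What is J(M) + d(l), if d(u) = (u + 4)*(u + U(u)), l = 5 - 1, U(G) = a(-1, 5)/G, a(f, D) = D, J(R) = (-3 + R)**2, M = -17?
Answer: 442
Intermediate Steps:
U(G) = 5/G
l = 4
d(u) = (4 + u)*(u + 5/u) (d(u) = (u + 4)*(u + 5/u) = (4 + u)*(u + 5/u))
J(M) + d(l) = (-3 - 17)**2 + (5 + 4**2 + 4*4 + 20/4) = (-20)**2 + (5 + 16 + 16 + 20*(1/4)) = 400 + (5 + 16 + 16 + 5) = 400 + 42 = 442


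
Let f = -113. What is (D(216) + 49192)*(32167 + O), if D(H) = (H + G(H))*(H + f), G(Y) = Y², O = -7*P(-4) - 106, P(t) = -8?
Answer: 156634865936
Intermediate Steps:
O = -50 (O = -7*(-8) - 106 = 56 - 106 = -50)
D(H) = (-113 + H)*(H + H²) (D(H) = (H + H²)*(H - 113) = (H + H²)*(-113 + H) = (-113 + H)*(H + H²))
(D(216) + 49192)*(32167 + O) = (216*(-113 + 216² - 112*216) + 49192)*(32167 - 50) = (216*(-113 + 46656 - 24192) + 49192)*32117 = (216*22351 + 49192)*32117 = (4827816 + 49192)*32117 = 4877008*32117 = 156634865936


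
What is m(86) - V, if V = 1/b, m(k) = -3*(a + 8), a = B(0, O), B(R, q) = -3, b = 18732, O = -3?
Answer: -280981/18732 ≈ -15.000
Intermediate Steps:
a = -3
m(k) = -15 (m(k) = -3*(-3 + 8) = -3*5 = -15)
V = 1/18732 ≈ 5.3385e-5
m(86) - V = -15 - 1*1/18732 = -15 - 1/18732 = -280981/18732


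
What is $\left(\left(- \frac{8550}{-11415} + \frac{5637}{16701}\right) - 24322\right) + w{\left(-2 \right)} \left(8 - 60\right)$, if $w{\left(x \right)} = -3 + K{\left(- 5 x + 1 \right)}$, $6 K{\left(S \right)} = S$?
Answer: $- \frac{308334660481}{12709461} \approx -24260.0$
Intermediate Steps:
$K{\left(S \right)} = \frac{S}{6}$
$w{\left(x \right)} = - \frac{17}{6} - \frac{5 x}{6}$ ($w{\left(x \right)} = -3 + \frac{- 5 x + 1}{6} = -3 + \frac{1 - 5 x}{6} = -3 - \left(- \frac{1}{6} + \frac{5 x}{6}\right) = - \frac{17}{6} - \frac{5 x}{6}$)
$\left(\left(- \frac{8550}{-11415} + \frac{5637}{16701}\right) - 24322\right) + w{\left(-2 \right)} \left(8 - 60\right) = \left(\left(- \frac{8550}{-11415} + \frac{5637}{16701}\right) - 24322\right) + \left(- \frac{17}{6} - - \frac{5}{3}\right) \left(8 - 60\right) = \left(\left(\left(-8550\right) \left(- \frac{1}{11415}\right) + 5637 \cdot \frac{1}{16701}\right) - 24322\right) + \left(- \frac{17}{6} + \frac{5}{3}\right) \left(-52\right) = \left(\left(\frac{570}{761} + \frac{1879}{5567}\right) - 24322\right) - - \frac{182}{3} = \left(\frac{4603109}{4236487} - 24322\right) + \frac{182}{3} = - \frac{103035233705}{4236487} + \frac{182}{3} = - \frac{308334660481}{12709461}$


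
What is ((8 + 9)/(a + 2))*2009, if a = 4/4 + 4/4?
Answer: 34153/4 ≈ 8538.3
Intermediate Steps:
a = 2 (a = 4*(1/4) + 4*(1/4) = 1 + 1 = 2)
((8 + 9)/(a + 2))*2009 = ((8 + 9)/(2 + 2))*2009 = (17/4)*2009 = 34153/4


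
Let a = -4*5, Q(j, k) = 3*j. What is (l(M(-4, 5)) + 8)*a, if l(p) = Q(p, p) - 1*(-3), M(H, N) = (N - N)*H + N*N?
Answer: -1720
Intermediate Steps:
a = -20
M(H, N) = N² (M(H, N) = 0*H + N² = 0 + N² = N²)
l(p) = 3 + 3*p (l(p) = 3*p - 1*(-3) = 3*p + 3 = 3 + 3*p)
(l(M(-4, 5)) + 8)*a = ((3 + 3*5²) + 8)*(-20) = ((3 + 3*25) + 8)*(-20) = ((3 + 75) + 8)*(-20) = (78 + 8)*(-20) = 86*(-20) = -1720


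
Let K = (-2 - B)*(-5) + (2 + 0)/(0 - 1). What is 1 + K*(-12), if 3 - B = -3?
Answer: -455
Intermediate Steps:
B = 6 (B = 3 - 1*(-3) = 3 + 3 = 6)
K = 38 (K = (-2 - 1*6)*(-5) + (2 + 0)/(0 - 1) = (-2 - 6)*(-5) + 2/(-1) = -8*(-5) + 2*(-1) = 40 - 2 = 38)
1 + K*(-12) = 1 + 38*(-12) = 1 - 456 = -455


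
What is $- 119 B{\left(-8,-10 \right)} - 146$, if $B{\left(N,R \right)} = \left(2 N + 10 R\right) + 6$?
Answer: $12944$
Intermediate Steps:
$B{\left(N,R \right)} = 6 + 2 N + 10 R$
$- 119 B{\left(-8,-10 \right)} - 146 = - 119 \left(6 + 2 \left(-8\right) + 10 \left(-10\right)\right) - 146 = - 119 \left(6 - 16 - 100\right) - 146 = \left(-119\right) \left(-110\right) - 146 = 13090 - 146 = 12944$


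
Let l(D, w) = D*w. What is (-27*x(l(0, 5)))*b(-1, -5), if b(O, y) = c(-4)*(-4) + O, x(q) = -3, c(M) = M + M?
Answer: 2511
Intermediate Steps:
c(M) = 2*M
b(O, y) = 32 + O (b(O, y) = (2*(-4))*(-4) + O = -8*(-4) + O = 32 + O)
(-27*x(l(0, 5)))*b(-1, -5) = (-27*(-3))*(32 - 1) = 81*31 = 2511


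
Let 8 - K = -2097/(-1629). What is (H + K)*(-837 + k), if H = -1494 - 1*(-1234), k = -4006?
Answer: 222027335/181 ≈ 1.2267e+6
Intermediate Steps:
K = 1215/181 (K = 8 - (-2097)/(-1629) = 8 - (-2097)*(-1)/1629 = 8 - 1*233/181 = 8 - 233/181 = 1215/181 ≈ 6.7127)
H = -260 (H = -1494 + 1234 = -260)
(H + K)*(-837 + k) = (-260 + 1215/181)*(-837 - 4006) = -45845/181*(-4843) = 222027335/181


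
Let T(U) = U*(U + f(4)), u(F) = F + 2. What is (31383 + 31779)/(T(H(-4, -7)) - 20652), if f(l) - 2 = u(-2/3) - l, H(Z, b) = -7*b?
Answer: -189486/54851 ≈ -3.4546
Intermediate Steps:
u(F) = 2 + F
f(l) = 10/3 - l (f(l) = 2 + ((2 - 2/3) - l) = 2 + ((2 - 2*⅓) - l) = 2 + ((2 - ⅔) - l) = 2 + (4/3 - l) = 10/3 - l)
T(U) = U*(-⅔ + U) (T(U) = U*(U + (10/3 - 1*4)) = U*(U + (10/3 - 4)) = U*(U - ⅔) = U*(-⅔ + U))
(31383 + 31779)/(T(H(-4, -7)) - 20652) = (31383 + 31779)/((-7*(-7))*(-2 + 3*(-7*(-7)))/3 - 20652) = 63162/((⅓)*49*(-2 + 3*49) - 20652) = 63162/((⅓)*49*(-2 + 147) - 20652) = 63162/((⅓)*49*145 - 20652) = 63162/(7105/3 - 20652) = 63162/(-54851/3) = 63162*(-3/54851) = -189486/54851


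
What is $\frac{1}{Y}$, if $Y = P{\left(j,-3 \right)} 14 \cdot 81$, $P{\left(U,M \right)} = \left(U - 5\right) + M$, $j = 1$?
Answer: $- \frac{1}{7938} \approx -0.00012598$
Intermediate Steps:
$P{\left(U,M \right)} = -5 + M + U$ ($P{\left(U,M \right)} = \left(-5 + U\right) + M = -5 + M + U$)
$Y = -7938$ ($Y = \left(-5 - 3 + 1\right) 14 \cdot 81 = \left(-7\right) 14 \cdot 81 = \left(-98\right) 81 = -7938$)
$\frac{1}{Y} = \frac{1}{-7938} = - \frac{1}{7938}$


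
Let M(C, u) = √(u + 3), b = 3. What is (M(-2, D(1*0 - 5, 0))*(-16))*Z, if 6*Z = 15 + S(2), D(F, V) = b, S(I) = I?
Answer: -136*√6/3 ≈ -111.04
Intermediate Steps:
D(F, V) = 3
M(C, u) = √(3 + u)
Z = 17/6 (Z = (15 + 2)/6 = (⅙)*17 = 17/6 ≈ 2.8333)
(M(-2, D(1*0 - 5, 0))*(-16))*Z = (√(3 + 3)*(-16))*(17/6) = (√6*(-16))*(17/6) = -16*√6*(17/6) = -136*√6/3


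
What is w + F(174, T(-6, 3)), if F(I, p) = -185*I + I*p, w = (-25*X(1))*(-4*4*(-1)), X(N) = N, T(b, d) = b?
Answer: -33634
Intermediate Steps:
w = -400 (w = (-25*1)*(-4*4*(-1)) = -(-400)*(-1) = -25*16 = -400)
w + F(174, T(-6, 3)) = -400 + 174*(-185 - 6) = -400 + 174*(-191) = -400 - 33234 = -33634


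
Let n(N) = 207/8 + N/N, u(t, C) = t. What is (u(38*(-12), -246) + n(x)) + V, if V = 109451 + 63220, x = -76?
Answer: 1377935/8 ≈ 1.7224e+5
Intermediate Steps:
V = 172671
n(N) = 215/8 (n(N) = 207*(⅛) + 1 = 207/8 + 1 = 215/8)
(u(38*(-12), -246) + n(x)) + V = (38*(-12) + 215/8) + 172671 = (-456 + 215/8) + 172671 = -3433/8 + 172671 = 1377935/8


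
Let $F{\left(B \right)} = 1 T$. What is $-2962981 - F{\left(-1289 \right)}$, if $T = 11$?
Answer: $-2962992$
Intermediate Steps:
$F{\left(B \right)} = 11$ ($F{\left(B \right)} = 1 \cdot 11 = 11$)
$-2962981 - F{\left(-1289 \right)} = -2962981 - 11 = -2962992$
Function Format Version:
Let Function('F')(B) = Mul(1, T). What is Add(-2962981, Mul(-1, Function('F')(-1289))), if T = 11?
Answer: -2962992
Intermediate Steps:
Function('F')(B) = 11 (Function('F')(B) = Mul(1, 11) = 11)
Add(-2962981, Mul(-1, Function('F')(-1289))) = Add(-2962981, Mul(-1, 11)) = Add(-2962981, -11) = -2962992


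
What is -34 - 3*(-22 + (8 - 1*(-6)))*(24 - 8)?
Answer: 350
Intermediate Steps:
-34 - 3*(-22 + (8 - 1*(-6)))*(24 - 8) = -34 - 3*(-22 + (8 + 6))*16 = -34 - 3*(-22 + 14)*16 = -34 - (-24)*16 = -34 - 3*(-128) = -34 + 384 = 350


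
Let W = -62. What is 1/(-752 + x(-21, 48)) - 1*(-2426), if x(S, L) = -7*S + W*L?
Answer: 8687505/3581 ≈ 2426.0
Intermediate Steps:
x(S, L) = -62*L - 7*S (x(S, L) = -7*S - 62*L = -62*L - 7*S)
1/(-752 + x(-21, 48)) - 1*(-2426) = 1/(-752 + (-62*48 - 7*(-21))) - 1*(-2426) = 1/(-752 + (-2976 + 147)) + 2426 = 1/(-752 - 2829) + 2426 = 1/(-3581) + 2426 = -1/3581 + 2426 = 8687505/3581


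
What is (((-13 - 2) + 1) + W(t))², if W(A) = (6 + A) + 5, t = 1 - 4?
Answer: 36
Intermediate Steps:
t = -3
W(A) = 11 + A
(((-13 - 2) + 1) + W(t))² = (((-13 - 2) + 1) + (11 - 3))² = ((-15 + 1) + 8)² = (-14 + 8)² = (-6)² = 36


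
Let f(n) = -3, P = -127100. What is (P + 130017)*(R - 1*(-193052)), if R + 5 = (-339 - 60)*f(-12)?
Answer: 566609748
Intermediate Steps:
R = 1192 (R = -5 + (-339 - 60)*(-3) = -5 - 399*(-3) = -5 + 1197 = 1192)
(P + 130017)*(R - 1*(-193052)) = (-127100 + 130017)*(1192 - 1*(-193052)) = 2917*(1192 + 193052) = 2917*194244 = 566609748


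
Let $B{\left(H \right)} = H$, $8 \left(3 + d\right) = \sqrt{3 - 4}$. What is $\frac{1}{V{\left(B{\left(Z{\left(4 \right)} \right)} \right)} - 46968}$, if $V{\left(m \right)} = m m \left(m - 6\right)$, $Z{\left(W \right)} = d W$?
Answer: $- \frac{453024}{22447870375} - \frac{376 i}{3206838625} \approx -2.0181 \cdot 10^{-5} - 1.1725 \cdot 10^{-7} i$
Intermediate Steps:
$d = -3 + \frac{i}{8}$ ($d = -3 + \frac{\sqrt{3 - 4}}{8} = -3 + \frac{\sqrt{-1}}{8} = -3 + \frac{i}{8} \approx -3.0 + 0.125 i$)
$Z{\left(W \right)} = W \left(-3 + \frac{i}{8}\right)$ ($Z{\left(W \right)} = \left(-3 + \frac{i}{8}\right) W = W \left(-3 + \frac{i}{8}\right)$)
$V{\left(m \right)} = m^{2} \left(-6 + m\right)$
$\frac{1}{V{\left(B{\left(Z{\left(4 \right)} \right)} \right)} - 46968} = \frac{1}{\left(\frac{1}{8} \cdot 4 \left(-24 + i\right)\right)^{2} \left(-6 + \frac{1}{8} \cdot 4 \left(-24 + i\right)\right) - 46968} = \frac{1}{\left(-12 + \frac{i}{2}\right)^{2} \left(-6 - \left(12 - \frac{i}{2}\right)\right) - 46968} = \frac{1}{\left(-12 + \frac{i}{2}\right)^{2} \left(-18 + \frac{i}{2}\right) - 46968} = \frac{1}{-46968 + \left(-12 + \frac{i}{2}\right)^{2} \left(-18 + \frac{i}{2}\right)}$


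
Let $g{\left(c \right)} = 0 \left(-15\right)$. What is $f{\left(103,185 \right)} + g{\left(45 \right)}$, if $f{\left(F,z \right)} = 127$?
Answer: $127$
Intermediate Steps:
$g{\left(c \right)} = 0$
$f{\left(103,185 \right)} + g{\left(45 \right)} = 127 + 0 = 127$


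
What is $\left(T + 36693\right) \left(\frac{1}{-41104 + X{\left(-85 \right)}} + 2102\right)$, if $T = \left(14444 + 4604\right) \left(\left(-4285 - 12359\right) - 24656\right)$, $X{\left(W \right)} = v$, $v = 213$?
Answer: $- \frac{67614464842931867}{40891} \approx -1.6535 \cdot 10^{12}$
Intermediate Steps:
$X{\left(W \right)} = 213$
$T = -786682400$ ($T = 19048 \left(\left(-4285 - 12359\right) - 24656\right) = 19048 \left(-16644 - 24656\right) = 19048 \left(-41300\right) = -786682400$)
$\left(T + 36693\right) \left(\frac{1}{-41104 + X{\left(-85 \right)}} + 2102\right) = \left(-786682400 + 36693\right) \left(\frac{1}{-41104 + 213} + 2102\right) = - 786645707 \left(\frac{1}{-40891} + 2102\right) = - 786645707 \left(- \frac{1}{40891} + 2102\right) = \left(-786645707\right) \frac{85952881}{40891} = - \frac{67614464842931867}{40891}$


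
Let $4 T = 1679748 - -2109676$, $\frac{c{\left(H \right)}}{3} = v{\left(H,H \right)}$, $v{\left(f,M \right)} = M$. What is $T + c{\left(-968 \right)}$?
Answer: $944452$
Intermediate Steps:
$c{\left(H \right)} = 3 H$
$T = 947356$ ($T = \frac{1679748 - -2109676}{4} = \frac{1679748 + 2109676}{4} = \frac{1}{4} \cdot 3789424 = 947356$)
$T + c{\left(-968 \right)} = 947356 + 3 \left(-968\right) = 947356 - 2904 = 944452$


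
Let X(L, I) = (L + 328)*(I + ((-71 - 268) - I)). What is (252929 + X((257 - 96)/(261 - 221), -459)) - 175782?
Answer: -1416379/40 ≈ -35410.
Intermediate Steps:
X(L, I) = -111192 - 339*L (X(L, I) = (328 + L)*(I + (-339 - I)) = (328 + L)*(-339) = -111192 - 339*L)
(252929 + X((257 - 96)/(261 - 221), -459)) - 175782 = (252929 + (-111192 - 339*(257 - 96)/(261 - 221))) - 175782 = (252929 + (-111192 - 54579/40)) - 175782 = (252929 - 4502259/40) - 175782 = 5614901/40 - 175782 = -1416379/40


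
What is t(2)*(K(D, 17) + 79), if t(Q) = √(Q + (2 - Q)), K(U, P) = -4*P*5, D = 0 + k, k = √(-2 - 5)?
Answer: -261*√2 ≈ -369.11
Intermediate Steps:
k = I*√7 (k = √(-7) = I*√7 ≈ 2.6458*I)
D = I*√7 (D = 0 + I*√7 = I*√7 ≈ 2.6458*I)
K(U, P) = -20*P
t(Q) = √2
t(2)*(K(D, 17) + 79) = √2*(-20*17 + 79) = √2*(-340 + 79) = √2*(-261) = -261*√2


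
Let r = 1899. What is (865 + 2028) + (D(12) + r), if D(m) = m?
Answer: 4804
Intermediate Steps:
(865 + 2028) + (D(12) + r) = (865 + 2028) + (12 + 1899) = 2893 + 1911 = 4804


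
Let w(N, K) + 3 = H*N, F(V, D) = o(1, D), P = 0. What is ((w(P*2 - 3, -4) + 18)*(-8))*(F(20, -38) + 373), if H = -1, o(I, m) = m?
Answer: -48240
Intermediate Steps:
F(V, D) = D
w(N, K) = -3 - N
((w(P*2 - 3, -4) + 18)*(-8))*(F(20, -38) + 373) = (((-3 - (0*2 - 3)) + 18)*(-8))*(-38 + 373) = (((-3 - (0 - 3)) + 18)*(-8))*335 = (((-3 - 1*(-3)) + 18)*(-8))*335 = (((-3 + 3) + 18)*(-8))*335 = ((0 + 18)*(-8))*335 = (18*(-8))*335 = -144*335 = -48240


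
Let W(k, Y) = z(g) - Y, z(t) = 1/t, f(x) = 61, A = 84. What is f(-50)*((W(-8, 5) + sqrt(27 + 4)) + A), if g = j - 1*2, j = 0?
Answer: 9577/2 + 61*sqrt(31) ≈ 5128.1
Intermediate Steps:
g = -2 (g = 0 - 1*2 = 0 - 2 = -2)
W(k, Y) = -1/2 - Y (W(k, Y) = 1/(-2) - Y = -1/2 - Y)
f(-50)*((W(-8, 5) + sqrt(27 + 4)) + A) = 61*(((-1/2 - 1*5) + sqrt(27 + 4)) + 84) = 61*(((-1/2 - 5) + sqrt(31)) + 84) = 61*((-11/2 + sqrt(31)) + 84) = 61*(157/2 + sqrt(31)) = 9577/2 + 61*sqrt(31)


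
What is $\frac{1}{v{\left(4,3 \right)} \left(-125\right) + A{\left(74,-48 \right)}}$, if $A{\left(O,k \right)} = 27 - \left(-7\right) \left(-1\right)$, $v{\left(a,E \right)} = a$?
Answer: $- \frac{1}{480} \approx -0.0020833$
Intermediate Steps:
$A{\left(O,k \right)} = 20$ ($A{\left(O,k \right)} = 27 - 7 = 20$)
$\frac{1}{v{\left(4,3 \right)} \left(-125\right) + A{\left(74,-48 \right)}} = \frac{1}{4 \left(-125\right) + 20} = \frac{1}{-500 + 20} = \frac{1}{-480} = - \frac{1}{480}$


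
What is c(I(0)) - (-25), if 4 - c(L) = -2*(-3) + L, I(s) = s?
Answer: 23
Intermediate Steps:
c(L) = -2 - L (c(L) = 4 - (-2*(-3) + L) = 4 - (6 + L) = 4 + (-6 - L) = -2 - L)
c(I(0)) - (-25) = (-2 - 1*0) - (-25) = (-2 + 0) - 1*(-25) = -2 + 25 = 23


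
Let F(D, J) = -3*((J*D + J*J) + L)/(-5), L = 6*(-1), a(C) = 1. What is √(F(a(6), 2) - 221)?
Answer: I*√221 ≈ 14.866*I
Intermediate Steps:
L = -6
F(D, J) = -18/5 + 3*J²/5 + 3*D*J/5 (F(D, J) = -3*((J*D + J*J) - 6)/(-5) = -3*((D*J + J²) - 6)*(-⅕) = -3*((J² + D*J) - 6)*(-⅕) = -3*(-6 + J² + D*J)*(-⅕) = (18 - 3*J² - 3*D*J)*(-⅕) = -18/5 + 3*J²/5 + 3*D*J/5)
√(F(a(6), 2) - 221) = √((-18/5 + (⅗)*2² + (⅗)*1*2) - 221) = √((-18/5 + (⅗)*4 + 6/5) - 221) = √((-18/5 + 12/5 + 6/5) - 221) = √(0 - 221) = √(-221) = I*√221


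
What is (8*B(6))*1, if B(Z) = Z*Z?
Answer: 288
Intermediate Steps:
B(Z) = Z²
(8*B(6))*1 = (8*6²)*1 = (8*36)*1 = 288*1 = 288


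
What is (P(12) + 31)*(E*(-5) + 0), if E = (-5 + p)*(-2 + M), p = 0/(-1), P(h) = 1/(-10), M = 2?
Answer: 0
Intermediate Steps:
P(h) = -1/10
p = 0 (p = 0*(-1) = 0)
E = 0 (E = (-5 + 0)*(-2 + 2) = -5*0 = 0)
(P(12) + 31)*(E*(-5) + 0) = (-1/10 + 31)*(0*(-5) + 0) = 309*(0 + 0)/10 = (309/10)*0 = 0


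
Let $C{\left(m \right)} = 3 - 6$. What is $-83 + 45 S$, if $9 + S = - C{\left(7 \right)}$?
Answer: $-353$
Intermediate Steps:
$C{\left(m \right)} = -3$ ($C{\left(m \right)} = 3 - 6 = -3$)
$S = -6$ ($S = -9 - -3 = -9 + 3 = -6$)
$-83 + 45 S = -83 + 45 \left(-6\right) = -83 - 270 = -353$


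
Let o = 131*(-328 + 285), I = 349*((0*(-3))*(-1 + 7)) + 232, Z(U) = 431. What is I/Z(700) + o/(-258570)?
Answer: 62416063/111443670 ≈ 0.56007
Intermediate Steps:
I = 232 (I = 349*(0*6) + 232 = 349*0 + 232 = 0 + 232 = 232)
o = -5633 (o = 131*(-43) = -5633)
I/Z(700) + o/(-258570) = 232/431 - 5633/(-258570) = 232*(1/431) - 5633*(-1/258570) = 232/431 + 5633/258570 = 62416063/111443670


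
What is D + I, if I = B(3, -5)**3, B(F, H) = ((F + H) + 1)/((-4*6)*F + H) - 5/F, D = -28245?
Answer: -348214656763/12326391 ≈ -28250.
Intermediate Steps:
B(F, H) = -5/F + (1 + F + H)/(H - 24*F) (B(F, H) = (1 + F + H)/(-24*F + H) - 5/F = (1 + F + H)/(H - 24*F) - 5/F = -5/F + (1 + F + H)/(H - 24*F))
I = -55742968/12326391 (I = ((-1*3**2 - 121*3 + 5*(-5) - 1*3*(-5))/(3*(-1*(-5) + 24*3)))**3 = ((-1*9 - 363 - 25 + 15)/(3*(5 + 72)))**3 = ((1/3)*(-9 - 363 - 25 + 15)/77)**3 = ((1/3)*(1/77)*(-382))**3 = (-382/231)**3 = -55742968/12326391 ≈ -4.5222)
D + I = -28245 - 55742968/12326391 = -348214656763/12326391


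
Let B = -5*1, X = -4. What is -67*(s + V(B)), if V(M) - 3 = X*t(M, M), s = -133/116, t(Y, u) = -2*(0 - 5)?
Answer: 296475/116 ≈ 2555.8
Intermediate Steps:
t(Y, u) = 10 (t(Y, u) = -2*(-5) = 10)
B = -5
s = -133/116 (s = -133*1/116 = -133/116 ≈ -1.1466)
V(M) = -37 (V(M) = 3 - 4*10 = 3 - 40 = -37)
-67*(s + V(B)) = -67*(-133/116 - 37) = -67*(-4425/116) = 296475/116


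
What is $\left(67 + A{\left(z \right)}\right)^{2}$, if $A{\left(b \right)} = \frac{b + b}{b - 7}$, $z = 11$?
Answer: $\frac{21025}{4} \approx 5256.3$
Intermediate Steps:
$A{\left(b \right)} = \frac{2 b}{-7 + b}$
$\left(67 + A{\left(z \right)}\right)^{2} = \left(67 + 2 \cdot 11 \frac{1}{-7 + 11}\right)^{2} = \left(67 + 2 \cdot 11 \cdot \frac{1}{4}\right)^{2} = \left(67 + \frac{11}{2}\right)^{2} = \left(\frac{145}{2}\right)^{2} = \frac{21025}{4}$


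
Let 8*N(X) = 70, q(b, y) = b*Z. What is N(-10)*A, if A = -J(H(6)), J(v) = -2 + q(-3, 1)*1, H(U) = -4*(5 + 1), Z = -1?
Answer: -35/4 ≈ -8.7500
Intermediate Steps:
q(b, y) = -b (q(b, y) = b*(-1) = -b)
N(X) = 35/4 (N(X) = (1/8)*70 = 35/4)
H(U) = -24 (H(U) = -4*6 = -24)
J(v) = 1 (J(v) = -2 - 1*(-3)*1 = -2 + 3*1 = -2 + 3 = 1)
A = -1 (A = -1*1 = -1)
N(-10)*A = (35/4)*(-1) = -35/4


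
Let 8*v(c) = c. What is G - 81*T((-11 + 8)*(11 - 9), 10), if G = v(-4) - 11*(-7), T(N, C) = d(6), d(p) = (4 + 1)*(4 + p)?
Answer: -7947/2 ≈ -3973.5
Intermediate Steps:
d(p) = 20 + 5*p (d(p) = 5*(4 + p) = 20 + 5*p)
T(N, C) = 50 (T(N, C) = 20 + 5*6 = 20 + 30 = 50)
v(c) = c/8
G = 153/2 (G = (⅛)*(-4) - 11*(-7) = -½ + 77 = 153/2 ≈ 76.500)
G - 81*T((-11 + 8)*(11 - 9), 10) = 153/2 - 81*50 = 153/2 - 4050 = -7947/2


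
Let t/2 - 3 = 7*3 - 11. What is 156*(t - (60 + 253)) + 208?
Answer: -44564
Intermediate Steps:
t = 26 (t = 6 + 2*(7*3 - 11) = 6 + 2*(21 - 11) = 6 + 2*10 = 6 + 20 = 26)
156*(t - (60 + 253)) + 208 = 156*(26 - (60 + 253)) + 208 = 156*(26 - 1*313) + 208 = 156*(26 - 313) + 208 = 156*(-287) + 208 = -44772 + 208 = -44564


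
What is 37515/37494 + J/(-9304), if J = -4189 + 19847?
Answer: -19836791/29070348 ≈ -0.68237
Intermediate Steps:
J = 15658
37515/37494 + J/(-9304) = 37515/37494 + 15658/(-9304) = 37515*(1/37494) + 15658*(-1/9304) = 12505/12498 - 7829/4652 = -19836791/29070348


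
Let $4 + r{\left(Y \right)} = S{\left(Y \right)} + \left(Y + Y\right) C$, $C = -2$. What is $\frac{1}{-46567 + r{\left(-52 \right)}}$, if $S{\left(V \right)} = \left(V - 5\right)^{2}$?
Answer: $- \frac{1}{43114} \approx -2.3194 \cdot 10^{-5}$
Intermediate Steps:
$S{\left(V \right)} = \left(-5 + V\right)^{2}$
$r{\left(Y \right)} = -4 + \left(-5 + Y\right)^{2} - 4 Y$ ($r{\left(Y \right)} = -4 + \left(\left(-5 + Y\right)^{2} + \left(Y + Y\right) \left(-2\right)\right) = -4 + \left(\left(-5 + Y\right)^{2} + 2 Y \left(-2\right)\right) = -4 - \left(- \left(-5 + Y\right)^{2} + 4 Y\right) = -4 + \left(-5 + Y\right)^{2} - 4 Y$)
$\frac{1}{-46567 + r{\left(-52 \right)}} = \frac{1}{-46567 + \left(21 + \left(-52\right)^{2} - -728\right)} = \frac{1}{-46567 + \left(21 + 2704 + 728\right)} = \frac{1}{-46567 + 3453} = \frac{1}{-43114} = - \frac{1}{43114}$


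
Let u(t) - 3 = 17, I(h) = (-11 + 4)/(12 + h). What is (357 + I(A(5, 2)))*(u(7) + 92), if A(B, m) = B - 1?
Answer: 39935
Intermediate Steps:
A(B, m) = -1 + B
I(h) = -7/(12 + h)
u(t) = 20 (u(t) = 3 + 17 = 20)
(357 + I(A(5, 2)))*(u(7) + 92) = (357 - 7/(12 + (-1 + 5)))*(20 + 92) = (357 - 7/(12 + 4))*112 = (357 - 7/16)*112 = (5705/16)*112 = 39935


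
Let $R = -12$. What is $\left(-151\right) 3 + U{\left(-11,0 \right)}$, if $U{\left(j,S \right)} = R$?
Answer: $-465$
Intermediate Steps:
$U{\left(j,S \right)} = -12$
$\left(-151\right) 3 + U{\left(-11,0 \right)} = \left(-151\right) 3 - 12 = -453 - 12 = -465$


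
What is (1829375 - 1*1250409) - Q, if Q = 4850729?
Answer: -4271763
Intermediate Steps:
(1829375 - 1*1250409) - Q = (1829375 - 1*1250409) - 1*4850729 = (1829375 - 1250409) - 4850729 = 578966 - 4850729 = -4271763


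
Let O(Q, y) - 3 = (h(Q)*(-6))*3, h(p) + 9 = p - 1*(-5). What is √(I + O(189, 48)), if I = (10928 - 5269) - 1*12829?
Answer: I*√10497 ≈ 102.45*I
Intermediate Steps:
h(p) = -4 + p (h(p) = -9 + (p - 1*(-5)) = -9 + (p + 5) = -9 + (5 + p) = -4 + p)
O(Q, y) = 75 - 18*Q (O(Q, y) = 3 + ((-4 + Q)*(-6))*3 = 3 + (24 - 6*Q)*3 = 3 + (72 - 18*Q) = 75 - 18*Q)
I = -7170 (I = 5659 - 12829 = -7170)
√(I + O(189, 48)) = √(-7170 + (75 - 18*189)) = √(-7170 + (75 - 3402)) = √(-7170 - 3327) = √(-10497) = I*√10497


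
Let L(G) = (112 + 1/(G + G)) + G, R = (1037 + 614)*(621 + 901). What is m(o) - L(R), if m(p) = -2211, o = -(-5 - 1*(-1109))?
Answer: -12640223378381/5025644 ≈ -2.5151e+6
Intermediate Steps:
o = -1104 (o = -(-5 + 1109) = -1*1104 = -1104)
R = 2512822 (R = 1651*1522 = 2512822)
L(G) = 112 + G + 1/(2*G) (L(G) = (112 + 1/(2*G)) + G = 112 + G + 1/(2*G))
m(o) - L(R) = -2211 - (112 + 2512822 + (½)/2512822) = -2211 - (112 + 2512822 + (½)*(1/2512822)) = -2211 - (112 + 2512822 + 1/5025644) = -2211 - 1*12629111679497/5025644 = -2211 - 12629111679497/5025644 = -12640223378381/5025644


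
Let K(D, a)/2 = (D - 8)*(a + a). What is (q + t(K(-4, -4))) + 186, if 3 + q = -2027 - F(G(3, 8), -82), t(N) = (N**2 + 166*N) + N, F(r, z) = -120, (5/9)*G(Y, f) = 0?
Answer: 67204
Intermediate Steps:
K(D, a) = 4*a*(-8 + D) (K(D, a) = 2*((D - 8)*(a + a)) = 2*((-8 + D)*(2*a)) = 2*(2*a*(-8 + D)) = 4*a*(-8 + D))
G(Y, f) = 0 (G(Y, f) = (9/5)*0 = 0)
t(N) = N**2 + 167*N
q = -1910 (q = -3 + (-2027 - 1*(-120)) = -3 + (-2027 + 120) = -3 - 1907 = -1910)
(q + t(K(-4, -4))) + 186 = (-1910 + (4*(-4)*(-8 - 4))*(167 + 4*(-4)*(-8 - 4))) + 186 = (-1910 + (4*(-4)*(-12))*(167 + 4*(-4)*(-12))) + 186 = (-1910 + 192*(167 + 192)) + 186 = (-1910 + 192*359) + 186 = (-1910 + 68928) + 186 = 67018 + 186 = 67204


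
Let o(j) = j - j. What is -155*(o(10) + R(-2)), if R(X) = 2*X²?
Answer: -1240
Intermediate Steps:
o(j) = 0
-155*(o(10) + R(-2)) = -155*(0 + 2*(-2)²) = -155*(0 + 2*4) = -155*(0 + 8) = -155*8 = -1240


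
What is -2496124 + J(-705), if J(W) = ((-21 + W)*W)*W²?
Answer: 254389809626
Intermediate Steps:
J(W) = W³*(-21 + W) (J(W) = (W*(-21 + W))*W² = W³*(-21 + W))
-2496124 + J(-705) = -2496124 + (-705)³*(-21 - 705) = -2496124 - 350402625*(-726) = -2496124 + 254392305750 = 254389809626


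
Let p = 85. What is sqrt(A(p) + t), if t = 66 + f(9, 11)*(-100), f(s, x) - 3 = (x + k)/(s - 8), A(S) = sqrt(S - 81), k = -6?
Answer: 2*I*sqrt(183) ≈ 27.056*I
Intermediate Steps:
A(S) = sqrt(-81 + S)
f(s, x) = 3 + (-6 + x)/(-8 + s) (f(s, x) = 3 + (x - 6)/(s - 8) = 3 + (-6 + x)/(-8 + s))
t = -734 (t = 66 + ((-30 + 11 + 3*9)/(-8 + 9))*(-100) = 66 + ((-30 + 11 + 27)/1)*(-100) = 66 + (1*8)*(-100) = 66 + 8*(-100) = 66 - 800 = -734)
sqrt(A(p) + t) = sqrt(sqrt(-81 + 85) - 734) = sqrt(sqrt(4) - 734) = sqrt(2 - 734) = sqrt(-732) = 2*I*sqrt(183)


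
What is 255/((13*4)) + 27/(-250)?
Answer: 31173/6500 ≈ 4.7958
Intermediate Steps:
255/((13*4)) + 27/(-250) = 255/52 + 27*(-1/250) = 255*(1/52) - 27/250 = 255/52 - 27/250 = 31173/6500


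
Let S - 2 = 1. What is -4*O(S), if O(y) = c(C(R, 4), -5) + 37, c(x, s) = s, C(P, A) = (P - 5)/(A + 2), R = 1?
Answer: -128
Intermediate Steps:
C(P, A) = (-5 + P)/(2 + A)
S = 3 (S = 2 + 1 = 3)
O(y) = 32 (O(y) = -5 + 37 = 32)
-4*O(S) = -4*32 = -128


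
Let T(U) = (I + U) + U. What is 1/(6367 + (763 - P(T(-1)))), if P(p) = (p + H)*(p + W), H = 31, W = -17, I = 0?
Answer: 1/7681 ≈ 0.00013019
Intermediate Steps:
T(U) = 2*U (T(U) = (0 + U) + U = U + U = 2*U)
P(p) = (-17 + p)*(31 + p) (P(p) = (p + 31)*(p - 17) = (31 + p)*(-17 + p) = (-17 + p)*(31 + p))
1/(6367 + (763 - P(T(-1)))) = 1/(6367 + (763 - (-527 + (2*(-1))² + 14*(2*(-1))))) = 1/(6367 + (763 - (-527 + (-2)² + 14*(-2)))) = 1/(6367 + (763 - (-527 + 4 - 28))) = 1/(6367 + (763 - 1*(-551))) = 1/(6367 + (763 + 551)) = 1/(6367 + 1314) = 1/7681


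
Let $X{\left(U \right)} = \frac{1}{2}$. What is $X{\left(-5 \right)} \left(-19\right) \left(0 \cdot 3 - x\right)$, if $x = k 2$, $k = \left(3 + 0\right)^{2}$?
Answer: $171$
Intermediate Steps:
$X{\left(U \right)} = \frac{1}{2}$
$k = 9$ ($k = 3^{2} = 9$)
$x = 18$ ($x = 9 \cdot 2 = 18$)
$X{\left(-5 \right)} \left(-19\right) \left(0 \cdot 3 - x\right) = \frac{1}{2} \left(-19\right) \left(0 \cdot 3 - 18\right) = - \frac{19 \left(0 - 18\right)}{2} = \left(- \frac{19}{2}\right) \left(-18\right) = 171$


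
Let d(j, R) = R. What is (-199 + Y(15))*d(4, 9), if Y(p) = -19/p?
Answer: -9012/5 ≈ -1802.4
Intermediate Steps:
(-199 + Y(15))*d(4, 9) = (-199 - 19/15)*9 = -3004/15*9 = -9012/5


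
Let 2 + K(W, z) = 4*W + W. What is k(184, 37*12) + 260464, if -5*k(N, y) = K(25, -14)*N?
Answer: 1279688/5 ≈ 2.5594e+5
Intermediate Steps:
K(W, z) = -2 + 5*W (K(W, z) = -2 + (4*W + W) = -2 + 5*W)
k(N, y) = -123*N/5 (k(N, y) = -(-2 + 5*25)*N/5 = -(-2 + 125)*N/5 = -123*N/5)
k(184, 37*12) + 260464 = -123/5*184 + 260464 = -22632/5 + 260464 = 1279688/5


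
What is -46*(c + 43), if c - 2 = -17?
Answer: -1288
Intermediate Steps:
c = -15 (c = 2 - 17 = -15)
-46*(c + 43) = -46*(-15 + 43) = -46*28 = -1288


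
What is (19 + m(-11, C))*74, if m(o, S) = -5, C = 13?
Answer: 1036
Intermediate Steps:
(19 + m(-11, C))*74 = (19 - 5)*74 = 14*74 = 1036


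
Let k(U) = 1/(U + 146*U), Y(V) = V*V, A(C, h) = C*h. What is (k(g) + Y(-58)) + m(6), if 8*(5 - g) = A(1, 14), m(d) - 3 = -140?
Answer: 6166801/1911 ≈ 3227.0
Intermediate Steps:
m(d) = -137 (m(d) = 3 - 140 = -137)
g = 13/4 (g = 5 - 14/8 = 5 - 1/8*14 = 5 - 7/4 = 13/4 ≈ 3.2500)
Y(V) = V**2
k(U) = 1/(147*U)
(k(g) + Y(-58)) + m(6) = (1/(147*(13/4)) + (-58)**2) - 137 = ((1/147)*(4/13) + 3364) - 137 = (4/1911 + 3364) - 137 = 6428608/1911 - 137 = 6166801/1911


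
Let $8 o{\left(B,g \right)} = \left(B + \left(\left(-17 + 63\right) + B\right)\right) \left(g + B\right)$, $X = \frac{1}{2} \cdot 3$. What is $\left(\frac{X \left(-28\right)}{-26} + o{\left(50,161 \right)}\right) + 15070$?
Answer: $\frac{983963}{52} \approx 18922.0$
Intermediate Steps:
$X = \frac{3}{2}$ ($X = \frac{1}{2} \cdot 3 = \frac{3}{2} \approx 1.5$)
$o{\left(B,g \right)} = \frac{\left(46 + 2 B\right) \left(B + g\right)}{8}$ ($o{\left(B,g \right)} = \frac{\left(B + \left(\left(-17 + 63\right) + B\right)\right) \left(g + B\right)}{8} = \frac{\left(B + \left(46 + B\right)\right) \left(B + g\right)}{8} = \frac{\left(46 + 2 B\right) \left(B + g\right)}{8}$)
$\left(\frac{X \left(-28\right)}{-26} + o{\left(50,161 \right)}\right) + 15070 = \left(\frac{\frac{3}{2} \left(-28\right)}{-26} + \left(\frac{50^{2}}{4} + \frac{23}{4} \cdot 50 + \frac{23}{4} \cdot 161 + \frac{1}{4} \cdot 50 \cdot 161\right)\right) + 15070 = \left(\left(-42\right) \left(- \frac{1}{26}\right) + \left(\frac{1}{4} \cdot 2500 + \frac{575}{2} + \frac{3703}{4} + \frac{4025}{2}\right)\right) + 15070 = \left(\frac{21}{13} + \left(625 + \frac{575}{2} + \frac{3703}{4} + \frac{4025}{2}\right)\right) + 15070 = \left(\frac{21}{13} + \frac{15403}{4}\right) + 15070 = \frac{200323}{52} + 15070 = \frac{983963}{52}$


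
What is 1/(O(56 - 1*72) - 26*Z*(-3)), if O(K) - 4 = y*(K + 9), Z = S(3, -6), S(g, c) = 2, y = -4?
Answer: 1/188 ≈ 0.0053191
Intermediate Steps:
Z = 2
O(K) = -32 - 4*K (O(K) = 4 - 4*(K + 9) = 4 - 4*(9 + K) = 4 + (-36 - 4*K) = -32 - 4*K)
1/(O(56 - 1*72) - 26*Z*(-3)) = 1/((-32 - 4*(56 - 1*72)) - 26*2*(-3)) = 1/((-32 - 4*(56 - 72)) - 52*(-3)) = 1/((-32 - 4*(-16)) + 156) = 1/((-32 + 64) + 156) = 1/(32 + 156) = 1/188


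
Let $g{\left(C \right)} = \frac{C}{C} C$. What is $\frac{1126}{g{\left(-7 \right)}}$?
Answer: $- \frac{1126}{7} \approx -160.86$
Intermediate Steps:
$g{\left(C \right)} = C$ ($g{\left(C \right)} = 1 C = C$)
$\frac{1126}{g{\left(-7 \right)}} = \frac{1126}{-7} = 1126 \left(- \frac{1}{7}\right) = - \frac{1126}{7}$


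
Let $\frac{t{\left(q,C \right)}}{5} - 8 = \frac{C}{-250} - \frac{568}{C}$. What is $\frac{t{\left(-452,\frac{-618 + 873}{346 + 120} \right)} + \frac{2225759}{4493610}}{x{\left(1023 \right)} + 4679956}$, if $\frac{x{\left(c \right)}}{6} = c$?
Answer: $- \frac{10783118234197}{9812785148452440} \approx -0.0010989$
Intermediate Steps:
$x{\left(c \right)} = 6 c$
$t{\left(q,C \right)} = 40 - \frac{2840}{C} - \frac{C}{50}$ ($t{\left(q,C \right)} = 40 + 5 \left(\frac{C}{-250} - \frac{568}{C}\right) = 40 + 5 \left(C \left(- \frac{1}{250}\right) - \frac{568}{C}\right) = 40 + 5 \left(- \frac{C}{250} - \frac{568}{C}\right) = 40 + 5 \left(- \frac{568}{C} - \frac{C}{250}\right) = 40 - \left(\frac{2840}{C} + \frac{C}{50}\right) = 40 - \frac{2840}{C} - \frac{C}{50}$)
$\frac{t{\left(-452,\frac{-618 + 873}{346 + 120} \right)} + \frac{2225759}{4493610}}{x{\left(1023 \right)} + 4679956} = \frac{\left(40 - \frac{2840}{\left(-618 + 873\right) \frac{1}{346 + 120}} - \frac{\left(-618 + 873\right) \frac{1}{346 + 120}}{50}\right) + \frac{2225759}{4493610}}{6 \cdot 1023 + 4679956} = \frac{\left(40 - \frac{2840}{255 \cdot \frac{1}{466}} - \frac{255 \cdot \frac{1}{466}}{50}\right) + 2225759 \cdot \frac{1}{4493610}}{6138 + 4679956} = \frac{\left(40 - \frac{2840}{255 \cdot \frac{1}{466}} - \frac{255 \cdot \frac{1}{466}}{50}\right) + \frac{130927}{264330}}{4686094} = \left(\left(40 - \frac{2840}{\frac{255}{466}} - \frac{51}{4660}\right) + \frac{130927}{264330}\right) \frac{1}{4686094} = \left(\left(40 - \frac{264688}{51} - \frac{51}{4660}\right) + \frac{130927}{264330}\right) \frac{1}{4686094} = \left(- \frac{1223942281}{237660} + \frac{130927}{264330}\right) \frac{1}{4686094} = \left(- \frac{10783118234197}{2094022260}\right) \frac{1}{4686094} = - \frac{10783118234197}{9812785148452440}$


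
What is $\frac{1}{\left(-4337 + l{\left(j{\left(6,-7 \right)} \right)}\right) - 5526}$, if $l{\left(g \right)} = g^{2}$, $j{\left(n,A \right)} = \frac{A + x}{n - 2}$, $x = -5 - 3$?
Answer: $- \frac{16}{157583} \approx -0.00010153$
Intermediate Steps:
$x = -8$ ($x = -5 - 3 = -8$)
$j{\left(n,A \right)} = \frac{-8 + A}{-2 + n}$ ($j{\left(n,A \right)} = \frac{A - 8}{n - 2} = \frac{-8 + A}{-2 + n}$)
$\frac{1}{\left(-4337 + l{\left(j{\left(6,-7 \right)} \right)}\right) - 5526} = \frac{1}{\left(-4337 + \left(\frac{-8 - 7}{-2 + 6}\right)^{2}\right) - 5526} = \frac{1}{\left(-4337 + \left(\frac{1}{4} \left(-15\right)\right)^{2}\right) - 5526} = \frac{1}{\left(-4337 + \left(- \frac{15}{4}\right)^{2}\right) - 5526} = \frac{1}{\left(-4337 + \frac{225}{16}\right) - 5526} = \frac{1}{- \frac{69167}{16} - 5526} = \frac{1}{- \frac{157583}{16}} = - \frac{16}{157583}$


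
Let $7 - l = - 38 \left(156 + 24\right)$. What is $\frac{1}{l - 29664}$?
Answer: $- \frac{1}{22817} \approx -4.3827 \cdot 10^{-5}$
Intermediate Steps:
$l = 6847$ ($l = 7 - - 38 \left(156 + 24\right) = 7 - \left(-38\right) 180 = 7 - -6840 = 7 + 6840 = 6847$)
$\frac{1}{l - 29664} = \frac{1}{6847 - 29664} = \frac{1}{-22817} = - \frac{1}{22817}$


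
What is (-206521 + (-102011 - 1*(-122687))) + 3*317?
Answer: -184894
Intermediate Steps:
(-206521 + (-102011 - 1*(-122687))) + 3*317 = (-206521 + (-102011 + 122687)) + 951 = (-206521 + 20676) + 951 = -185845 + 951 = -184894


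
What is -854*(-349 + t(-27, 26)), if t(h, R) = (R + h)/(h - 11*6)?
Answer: 27717424/93 ≈ 2.9804e+5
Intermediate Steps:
t(h, R) = (R + h)/(-66 + h) (t(h, R) = (R + h)/(h - 66) = (R + h)/(-66 + h))
-854*(-349 + t(-27, 26)) = -854*(-349 + (26 - 27)/(-66 - 27)) = -854*(-349 - 1/(-93)) = -854*(-349 - 1/93*(-1)) = -854*(-349 + 1/93) = -854*(-32456/93) = 27717424/93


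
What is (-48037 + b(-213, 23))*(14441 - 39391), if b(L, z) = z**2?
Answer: 1185324600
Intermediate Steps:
(-48037 + b(-213, 23))*(14441 - 39391) = (-48037 + 23**2)*(14441 - 39391) = (-48037 + 529)*(-24950) = -47508*(-24950) = 1185324600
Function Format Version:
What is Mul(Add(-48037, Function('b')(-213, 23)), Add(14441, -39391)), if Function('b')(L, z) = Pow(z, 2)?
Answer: 1185324600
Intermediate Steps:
Mul(Add(-48037, Function('b')(-213, 23)), Add(14441, -39391)) = Mul(Add(-48037, Pow(23, 2)), Add(14441, -39391)) = Mul(Add(-48037, 529), -24950) = Mul(-47508, -24950) = 1185324600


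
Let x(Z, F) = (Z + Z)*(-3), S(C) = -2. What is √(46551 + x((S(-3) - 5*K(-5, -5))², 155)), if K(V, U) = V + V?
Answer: √32727 ≈ 180.91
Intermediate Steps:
K(V, U) = 2*V
x(Z, F) = -6*Z (x(Z, F) = (2*Z)*(-3) = -6*Z)
√(46551 + x((S(-3) - 5*K(-5, -5))², 155)) = √(46551 - 6*(-2 - 10*(-5))²) = √(46551 - 6*(-2 - 5*(-10))²) = √(46551 - 6*(-2 + 50)²) = √(46551 - 6*48²) = √(46551 - 6*2304) = √(46551 - 13824) = √32727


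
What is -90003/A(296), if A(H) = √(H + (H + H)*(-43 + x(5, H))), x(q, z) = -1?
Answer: 30001*I*√6438/4292 ≈ 560.86*I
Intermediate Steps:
A(H) = √87*√(-H) (A(H) = √(H + (H + H)*(-43 - 1)) = √(H + (2*H)*(-44)) = √(H - 88*H) = √(-87*H) = √87*√(-H))
-90003/A(296) = -90003*(-I*√6438/12876) = -(-30001)*I*√6438/4292 = 30001*I*√6438/4292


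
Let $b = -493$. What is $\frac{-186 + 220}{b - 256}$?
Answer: $- \frac{34}{749} \approx -0.045394$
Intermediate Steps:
$\frac{-186 + 220}{b - 256} = \frac{-186 + 220}{-493 - 256} = \frac{34}{-749} = 34 \left(- \frac{1}{749}\right) = - \frac{34}{749}$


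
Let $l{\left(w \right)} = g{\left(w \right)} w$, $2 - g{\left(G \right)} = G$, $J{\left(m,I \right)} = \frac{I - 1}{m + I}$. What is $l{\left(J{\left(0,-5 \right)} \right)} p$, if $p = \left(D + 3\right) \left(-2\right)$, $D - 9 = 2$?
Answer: $- \frac{672}{25} \approx -26.88$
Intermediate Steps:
$D = 11$ ($D = 9 + 2 = 11$)
$J{\left(m,I \right)} = \frac{-1 + I}{I + m}$
$p = -28$ ($p = \left(11 + 3\right) \left(-2\right) = 14 \left(-2\right) = -28$)
$g{\left(G \right)} = 2 - G$
$l{\left(w \right)} = w \left(2 - w\right)$ ($l{\left(w \right)} = \left(2 - w\right) w = w \left(2 - w\right)$)
$l{\left(J{\left(0,-5 \right)} \right)} p = \frac{-1 - 5}{-5 + 0} \left(2 - \frac{-1 - 5}{-5 + 0}\right) \left(-28\right) = \frac{1}{-5} \left(-6\right) \left(2 - \frac{1}{-5} \left(-6\right)\right) \left(-28\right) = \left(- \frac{1}{5}\right) \left(-6\right) \left(2 - \left(- \frac{1}{5}\right) \left(-6\right)\right) \left(-28\right) = \frac{6 \left(2 - \frac{6}{5}\right)}{5} \left(-28\right) = \frac{6}{5} \cdot \frac{4}{5} \left(-28\right) = \frac{24}{25} \left(-28\right) = - \frac{672}{25}$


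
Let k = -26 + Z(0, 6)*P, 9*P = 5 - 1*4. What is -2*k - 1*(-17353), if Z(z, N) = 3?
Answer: 52213/3 ≈ 17404.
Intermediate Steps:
P = ⅑ (P = (5 - 1*4)/9 = (5 - 4)/9 = (⅑)*1 = ⅑ ≈ 0.11111)
k = -77/3 (k = -26 + 3*(⅑) = -26 + ⅓ = -77/3 ≈ -25.667)
-2*k - 1*(-17353) = -2*(-77/3) - 1*(-17353) = 154/3 + 17353 = 52213/3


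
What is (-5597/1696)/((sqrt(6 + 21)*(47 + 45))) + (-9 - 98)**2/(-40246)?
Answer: -11449/40246 - 5597*sqrt(3)/1404288 ≈ -0.29138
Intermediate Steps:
(-5597/1696)/((sqrt(6 + 21)*(47 + 45))) + (-9 - 98)**2/(-40246) = (-5597*1/1696)/((sqrt(27)*92)) + (-107)**2*(-1/40246) = -5597*sqrt(3)/828/1696 + 11449*(-1/40246) = -5597*sqrt(3)/828/1696 - 11449/40246 = -5597*sqrt(3)/1404288 - 11449/40246 = -11449/40246 - 5597*sqrt(3)/1404288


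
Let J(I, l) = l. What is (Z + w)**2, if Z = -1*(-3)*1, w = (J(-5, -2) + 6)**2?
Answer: 361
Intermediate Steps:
w = 16 (w = (-2 + 6)**2 = 4**2 = 16)
Z = 3 (Z = 3*1 = 3)
(Z + w)**2 = (3 + 16)**2 = 19**2 = 361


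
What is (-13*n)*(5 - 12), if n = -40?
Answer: -3640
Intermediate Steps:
(-13*n)*(5 - 12) = (-13*(-40))*(5 - 12) = 520*(-7) = -3640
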